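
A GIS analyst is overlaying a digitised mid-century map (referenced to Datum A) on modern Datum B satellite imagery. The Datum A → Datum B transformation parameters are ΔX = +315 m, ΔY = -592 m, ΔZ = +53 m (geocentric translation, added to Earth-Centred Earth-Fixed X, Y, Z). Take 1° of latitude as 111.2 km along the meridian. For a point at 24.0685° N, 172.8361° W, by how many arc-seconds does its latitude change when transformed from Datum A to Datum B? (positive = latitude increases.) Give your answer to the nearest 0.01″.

sin φ = 0.407829, cos φ = 0.913059, sin λ = -0.124708, cos λ = -0.992193.
North component: ΔN = −sin φ cos λ·ΔX − sin φ sin λ·ΔY + cos φ·ΔZ = −(0.407829)(-0.992193)(315) − (0.407829)(-0.124708)(-592) + (0.913059)(53) = 145.75 m.
1° of latitude spans 111200 m, so Δφ = 145.75 / 111200 × 3600 = 4.718″.

Δφ = 4.72″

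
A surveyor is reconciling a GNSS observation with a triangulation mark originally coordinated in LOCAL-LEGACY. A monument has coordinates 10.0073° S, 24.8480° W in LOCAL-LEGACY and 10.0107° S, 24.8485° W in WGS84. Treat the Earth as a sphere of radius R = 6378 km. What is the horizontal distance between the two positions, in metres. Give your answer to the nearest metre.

382 m

Δφ = -10.0107° − -10.0073° = -0.0034°; Δλ = -24.8485° − -24.8480° = -0.0005°.
1° along a meridian = πR/180 = 111317 m.
ΔN = Δφ × 111317 = -378.5 m; ΔE = Δλ × 111317 × cos(-10.0073°) = -0.0005 × 111317 × 0.984786 = -54.8 m.
Distance = √(ΔE² + ΔN²) = √((-54.8)² + (-378.5)²) = 382.4 m.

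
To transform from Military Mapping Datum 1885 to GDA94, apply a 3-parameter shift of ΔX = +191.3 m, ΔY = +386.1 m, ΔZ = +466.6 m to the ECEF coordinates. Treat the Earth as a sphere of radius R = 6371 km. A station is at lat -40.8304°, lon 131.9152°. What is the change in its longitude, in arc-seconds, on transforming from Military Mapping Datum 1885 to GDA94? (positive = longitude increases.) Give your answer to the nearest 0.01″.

Δλ = -17.13″

sin φ = -0.653822, cos φ = 0.756648, sin λ = 0.744134, cos λ = -0.668030.
East component: ΔE = −sin λ·ΔX + cos λ·ΔY = −(0.744134)(191.3) + (-0.668030)(386.1) = -400.28 m.
1° of latitude spans πR/180 = 111195 m; at latitude φ, 1° of longitude spans that × cos φ = 84135.4 m, so Δλ = -400.28 / 84135.4 × 3600 = -17.127″.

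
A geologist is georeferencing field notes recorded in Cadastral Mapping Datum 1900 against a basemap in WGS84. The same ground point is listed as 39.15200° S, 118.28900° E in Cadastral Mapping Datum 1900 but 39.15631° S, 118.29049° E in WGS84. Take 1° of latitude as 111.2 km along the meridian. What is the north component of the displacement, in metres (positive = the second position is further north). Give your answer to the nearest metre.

ΔN = -479 m

Δφ = -39.15631° − -39.15200° = -0.00431°; Δλ = 118.29049° − 118.28900° = +0.00149°.
ΔN = Δφ × 111200 = -479.3 m; ΔE = Δλ × 111200 × cos(-39.15200°) = +0.00149 × 111200 × 0.775474 = 128.5 m.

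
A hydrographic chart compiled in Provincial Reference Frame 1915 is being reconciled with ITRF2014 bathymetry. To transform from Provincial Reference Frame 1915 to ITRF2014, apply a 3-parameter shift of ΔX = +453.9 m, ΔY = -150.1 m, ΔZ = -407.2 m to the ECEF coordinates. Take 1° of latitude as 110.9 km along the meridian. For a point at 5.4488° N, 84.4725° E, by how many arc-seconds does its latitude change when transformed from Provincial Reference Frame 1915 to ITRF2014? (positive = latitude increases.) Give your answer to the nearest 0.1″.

Δφ = -12.8″

sin φ = 0.094956, cos φ = 0.995481, sin λ = 0.995350, cos λ = 0.096323.
North component: ΔN = −sin φ cos λ·ΔX − sin φ sin λ·ΔY + cos φ·ΔZ = −(0.094956)(0.096323)(453.9) − (0.094956)(0.995350)(-150.1) + (0.995481)(-407.2) = -395.32 m.
1° of latitude spans 110900 m, so Δφ = -395.32 / 110900 × 3600 = -12.833″.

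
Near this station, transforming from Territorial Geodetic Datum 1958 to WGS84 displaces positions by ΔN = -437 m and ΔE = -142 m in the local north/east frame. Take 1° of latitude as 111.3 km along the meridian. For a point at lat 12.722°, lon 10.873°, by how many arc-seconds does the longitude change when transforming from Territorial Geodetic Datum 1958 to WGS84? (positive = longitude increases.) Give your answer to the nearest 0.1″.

At latitude 12.722°, cos φ = 0.975450.
1° of longitude at this latitude = 111.3 × cos φ = 108.57 km, so Δλ = -142.0 / 108567.6 = -0.0013079° = -4.709″.

Δλ = -4.7″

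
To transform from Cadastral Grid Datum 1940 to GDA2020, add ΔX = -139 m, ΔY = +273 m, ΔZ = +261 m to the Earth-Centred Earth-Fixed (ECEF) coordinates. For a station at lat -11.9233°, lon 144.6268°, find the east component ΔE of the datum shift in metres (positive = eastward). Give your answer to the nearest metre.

At φ = -11.9233°, λ = 144.6268°: sin φ = -0.206602, cos φ = 0.978425, sin λ = 0.578900, cos λ = -0.815399.
ΔE = −sin λ·ΔX + cos λ·ΔY = −(0.578900)·(-139) + (-0.815399)·(273) = -142.14 m.

ΔE = -142 m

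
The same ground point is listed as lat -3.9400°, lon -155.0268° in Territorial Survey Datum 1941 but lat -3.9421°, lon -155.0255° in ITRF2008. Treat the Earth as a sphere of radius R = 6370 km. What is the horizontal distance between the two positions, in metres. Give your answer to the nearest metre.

274 m

Δφ = -3.9421° − -3.9400° = -0.0021°; Δλ = -155.0255° − -155.0268° = +0.0013°.
1° along a meridian = πR/180 = 111177 m.
ΔN = Δφ × 111177 = -233.5 m; ΔE = Δλ × 111177 × cos(-3.9400°) = +0.0013 × 111177 × 0.997637 = 144.2 m.
Distance = √(ΔE² + ΔN²) = √(144.2² + (-233.5)²) = 274.4 m.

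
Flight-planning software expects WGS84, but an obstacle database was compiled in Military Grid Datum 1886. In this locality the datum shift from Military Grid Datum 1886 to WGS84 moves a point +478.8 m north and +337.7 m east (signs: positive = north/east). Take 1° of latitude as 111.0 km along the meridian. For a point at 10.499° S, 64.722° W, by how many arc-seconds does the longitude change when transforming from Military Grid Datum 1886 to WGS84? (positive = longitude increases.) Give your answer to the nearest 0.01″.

At latitude -10.499°, cos φ = 0.983258.
1° of longitude at this latitude = 111.0 × cos φ = 109.14 km, so Δλ = 337.7 / 109141.6 = 0.0030941° = 11.139″.

Δλ = 11.14″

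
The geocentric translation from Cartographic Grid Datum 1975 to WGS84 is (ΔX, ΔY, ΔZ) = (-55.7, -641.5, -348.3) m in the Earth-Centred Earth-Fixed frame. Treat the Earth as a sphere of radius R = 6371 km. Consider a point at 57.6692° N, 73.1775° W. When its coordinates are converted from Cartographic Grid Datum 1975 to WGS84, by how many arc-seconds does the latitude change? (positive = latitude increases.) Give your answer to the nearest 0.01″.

sin φ = 0.844974, cos φ = 0.534807, sin λ = -0.957206, cos λ = 0.289408.
North component: ΔN = −sin φ cos λ·ΔX − sin φ sin λ·ΔY + cos φ·ΔZ = −(0.844974)(0.289408)(-55.7) − (0.844974)(-0.957206)(-641.5) + (0.534807)(-348.3) = -691.51 m.
1° of latitude spans πR/180 = 111195 m, so Δφ = -691.51 / 111195 × 3600 = -22.388″.

Δφ = -22.39″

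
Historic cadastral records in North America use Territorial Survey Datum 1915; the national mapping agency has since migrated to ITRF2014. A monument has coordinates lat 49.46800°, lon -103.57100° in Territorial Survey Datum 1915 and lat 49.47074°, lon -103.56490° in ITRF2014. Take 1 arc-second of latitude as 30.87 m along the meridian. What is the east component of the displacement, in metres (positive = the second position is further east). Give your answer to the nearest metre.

Δφ = 49.47074° − 49.46800° = +0.00274°; Δλ = -103.56490° − -103.57100° = +0.00610°.
1° of latitude = 3600 × 30.87 = 111132 m.
ΔN = Δφ × 111132 = 304.5 m; ΔE = Δλ × 111132 × cos(49.46800°) = +0.00610 × 111132 × 0.649873 = 440.6 m.

ΔE = 441 m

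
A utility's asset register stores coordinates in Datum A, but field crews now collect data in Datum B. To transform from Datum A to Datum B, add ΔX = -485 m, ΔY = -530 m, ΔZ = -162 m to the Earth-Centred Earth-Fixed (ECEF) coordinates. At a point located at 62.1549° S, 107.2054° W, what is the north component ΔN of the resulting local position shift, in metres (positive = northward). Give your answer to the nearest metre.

ΔN = 499 m

At φ = -62.1549°, λ = -107.2054°: sin φ = -0.884214, cos φ = 0.467083, sin λ = -0.955250, cos λ = -0.295798.
ΔN = −sin φ cos λ·ΔX − sin φ sin λ·ΔY + cos φ·ΔZ = −(-0.884214)(-0.295798)(-485) − (-0.884214)(-0.955250)(-530) + (0.467083)(-162) = 498.85 m.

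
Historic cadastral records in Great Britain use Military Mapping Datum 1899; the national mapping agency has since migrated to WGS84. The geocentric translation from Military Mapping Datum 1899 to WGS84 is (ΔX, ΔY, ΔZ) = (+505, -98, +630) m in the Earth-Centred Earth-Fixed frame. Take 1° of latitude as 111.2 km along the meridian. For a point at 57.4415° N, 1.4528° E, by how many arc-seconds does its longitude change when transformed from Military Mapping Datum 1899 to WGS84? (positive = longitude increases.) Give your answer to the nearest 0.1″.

sin φ = 0.842842, cos φ = 0.538160, sin λ = 0.025353, cos λ = 0.999679.
East component: ΔE = −sin λ·ΔX + cos λ·ΔY = −(0.025353)(505) + (0.999679)(-98) = -110.77 m.
1° of latitude spans 111200 m; at latitude φ, 1° of longitude spans that × cos φ = 59843.4 m, so Δλ = -110.77 / 59843.4 × 3600 = -6.664″.

Δλ = -6.7″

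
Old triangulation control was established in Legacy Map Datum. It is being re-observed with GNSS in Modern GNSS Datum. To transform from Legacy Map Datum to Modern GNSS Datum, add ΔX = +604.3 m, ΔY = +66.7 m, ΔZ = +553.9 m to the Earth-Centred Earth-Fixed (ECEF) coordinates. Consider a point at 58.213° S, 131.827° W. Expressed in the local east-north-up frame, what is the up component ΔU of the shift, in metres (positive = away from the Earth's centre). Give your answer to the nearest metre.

The local up (radial) axis is (cos φ cos λ, cos φ sin λ, sin φ), giving ΔU = -212.284 − 26.181 − 470.822 = -709.29 m.

ΔU = -709 m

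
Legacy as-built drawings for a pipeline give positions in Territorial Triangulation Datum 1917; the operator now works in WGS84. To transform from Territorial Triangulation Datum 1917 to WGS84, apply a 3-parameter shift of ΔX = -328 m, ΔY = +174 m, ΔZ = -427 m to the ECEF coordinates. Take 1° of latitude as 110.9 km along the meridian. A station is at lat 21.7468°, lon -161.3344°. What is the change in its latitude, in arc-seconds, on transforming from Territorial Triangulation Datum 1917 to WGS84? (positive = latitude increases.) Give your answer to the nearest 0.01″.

Δφ = -15.94″

sin φ = 0.370506, cos φ = 0.928830, sin λ = -0.320044, cos λ = -0.947403.
North component: ΔN = −sin φ cos λ·ΔX − sin φ sin λ·ΔY + cos φ·ΔZ = −(0.370506)(-0.947403)(-328) − (0.370506)(-0.320044)(174) + (0.928830)(-427) = -491.11 m.
1° of latitude spans 110900 m, so Δφ = -491.11 / 110900 × 3600 = -15.942″.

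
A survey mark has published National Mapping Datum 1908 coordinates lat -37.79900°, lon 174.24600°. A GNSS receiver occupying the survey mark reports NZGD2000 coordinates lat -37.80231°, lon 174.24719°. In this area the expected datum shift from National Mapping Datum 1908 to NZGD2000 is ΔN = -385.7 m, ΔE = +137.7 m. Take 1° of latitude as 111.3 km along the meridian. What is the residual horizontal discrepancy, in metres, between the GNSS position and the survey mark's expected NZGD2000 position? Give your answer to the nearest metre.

Observed coordinate differences: Δφ = -0.00331°, Δλ = +0.00119°.
Converting to metres (1° lat = 111300 m, cos φ = 0.790166): observed ΔN = -368.4 m, observed ΔE = 104.7 m.
Subtracting the expected shift leaves a residual of -368.4 − (-385.7) = 17.3 m north and 104.7 − (137.7) = -33.0 m east.
Residual distance = √(17.3² + (-33.0)²) = 37.3 m.

37 m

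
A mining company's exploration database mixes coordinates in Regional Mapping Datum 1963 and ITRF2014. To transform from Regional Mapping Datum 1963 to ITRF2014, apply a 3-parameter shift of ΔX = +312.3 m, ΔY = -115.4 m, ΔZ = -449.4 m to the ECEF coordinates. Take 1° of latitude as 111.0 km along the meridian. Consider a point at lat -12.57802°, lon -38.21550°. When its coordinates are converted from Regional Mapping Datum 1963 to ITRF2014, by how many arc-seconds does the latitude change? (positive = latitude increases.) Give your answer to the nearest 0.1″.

sin φ = -0.217769, cos φ = 0.976000, sin λ = -0.618621, cos λ = 0.785690.
North component: ΔN = −sin φ cos λ·ΔX − sin φ sin λ·ΔY + cos φ·ΔZ = −(-0.217769)(0.785690)(312.3) − (-0.217769)(-0.618621)(-115.4) + (0.976000)(-449.4) = -369.63 m.
1° of latitude spans 111000 m, so Δφ = -369.63 / 111000 × 3600 = -11.988″.

Δφ = -12.0″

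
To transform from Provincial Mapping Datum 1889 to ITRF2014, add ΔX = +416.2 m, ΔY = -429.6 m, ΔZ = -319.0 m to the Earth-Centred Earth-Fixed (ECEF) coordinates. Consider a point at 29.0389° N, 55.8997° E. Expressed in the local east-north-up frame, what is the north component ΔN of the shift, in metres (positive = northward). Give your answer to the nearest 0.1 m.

At φ = 29.0389°, λ = 55.8997°: sin φ = 0.485403, cos φ = 0.874290, sin λ = 0.828057, cos λ = 0.560643.
ΔN = −sin φ cos λ·ΔX − sin φ sin λ·ΔY + cos φ·ΔZ = −(0.485403)(0.560643)(416.2) − (0.485403)(0.828057)(-429.6) + (0.874290)(-319.0) = -219.49 m.

ΔN = -219.5 m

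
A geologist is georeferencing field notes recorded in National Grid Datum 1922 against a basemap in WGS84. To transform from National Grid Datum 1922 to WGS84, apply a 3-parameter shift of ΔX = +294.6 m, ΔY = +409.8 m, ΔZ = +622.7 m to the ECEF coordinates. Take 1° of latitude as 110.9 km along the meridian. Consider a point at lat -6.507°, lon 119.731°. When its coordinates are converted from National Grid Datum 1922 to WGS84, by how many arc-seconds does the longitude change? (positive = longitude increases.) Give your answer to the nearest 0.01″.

sin φ = -0.113325, cos φ = 0.993558, sin λ = 0.868363, cos λ = -0.495929.
East component: ΔE = −sin λ·ΔX + cos λ·ΔY = −(0.868363)(294.6) + (-0.495929)(409.8) = -459.05 m.
1° of latitude spans 110900 m; at latitude φ, 1° of longitude spans that × cos φ = 110185.6 m, so Δλ = -459.05 / 110185.6 × 3600 = -14.998″.

Δλ = -15.00″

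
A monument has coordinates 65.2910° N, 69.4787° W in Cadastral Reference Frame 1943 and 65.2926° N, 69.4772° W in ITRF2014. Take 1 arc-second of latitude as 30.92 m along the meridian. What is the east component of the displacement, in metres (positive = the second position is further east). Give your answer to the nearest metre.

Δφ = 65.2926° − 65.2910° = +0.0016°; Δλ = -69.4772° − -69.4787° = +0.0015°.
1° of latitude = 3600 × 30.92 = 111312 m.
ΔN = Δφ × 111312 = 178.1 m; ΔE = Δλ × 111312 × cos(65.2910°) = +0.0015 × 111312 × 0.418010 = 69.8 m.

ΔE = 70 m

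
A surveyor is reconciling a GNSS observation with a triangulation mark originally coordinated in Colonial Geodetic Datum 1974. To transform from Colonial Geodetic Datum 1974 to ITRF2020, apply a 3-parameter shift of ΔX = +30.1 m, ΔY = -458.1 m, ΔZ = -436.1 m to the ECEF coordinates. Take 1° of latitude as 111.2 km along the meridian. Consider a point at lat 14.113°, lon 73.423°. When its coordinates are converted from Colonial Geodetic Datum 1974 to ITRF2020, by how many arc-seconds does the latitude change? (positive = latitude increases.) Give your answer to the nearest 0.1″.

Δφ = -10.3″

sin φ = 0.243835, cos φ = 0.969817, sin λ = 0.958437, cos λ = 0.285304.
North component: ΔN = −sin φ cos λ·ΔX − sin φ sin λ·ΔY + cos φ·ΔZ = −(0.243835)(0.285304)(30.1) − (0.243835)(0.958437)(-458.1) + (0.969817)(-436.1) = -317.97 m.
1° of latitude spans 111200 m, so Δφ = -317.97 / 111200 × 3600 = -10.294″.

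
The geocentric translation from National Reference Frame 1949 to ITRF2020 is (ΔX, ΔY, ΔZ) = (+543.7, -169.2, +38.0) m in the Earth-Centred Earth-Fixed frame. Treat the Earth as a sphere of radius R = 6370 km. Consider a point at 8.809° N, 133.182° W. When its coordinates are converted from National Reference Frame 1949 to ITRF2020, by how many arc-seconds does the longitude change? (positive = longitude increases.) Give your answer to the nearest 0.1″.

sin φ = 0.153141, cos φ = 0.988204, sin λ = -0.729184, cos λ = -0.684318.
East component: ΔE = −sin λ·ΔX + cos λ·ΔY = −(-0.729184)(543.7) + (-0.684318)(-169.2) = 512.24 m.
1° of latitude spans πR/180 = 111177 m; at latitude φ, 1° of longitude spans that × cos φ = 109866.1 m, so Δλ = 512.24 / 109866.1 × 3600 = 16.785″.

Δλ = 16.8″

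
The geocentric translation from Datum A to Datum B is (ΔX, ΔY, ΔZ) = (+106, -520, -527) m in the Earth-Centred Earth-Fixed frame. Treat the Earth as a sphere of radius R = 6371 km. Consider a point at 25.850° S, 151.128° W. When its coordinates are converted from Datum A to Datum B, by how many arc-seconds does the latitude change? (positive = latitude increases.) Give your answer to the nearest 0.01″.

Δφ = -13.12″

sin φ = -0.436017, cos φ = 0.899939, sin λ = -0.482854, cos λ = -0.875701.
North component: ΔN = −sin φ cos λ·ΔX − sin φ sin λ·ΔY + cos φ·ΔZ = −(-0.436017)(-0.875701)(106) − (-0.436017)(-0.482854)(-520) + (0.899939)(-527) = -405.26 m.
1° of latitude spans πR/180 = 111195 m, so Δφ = -405.26 / 111195 × 3600 = -13.121″.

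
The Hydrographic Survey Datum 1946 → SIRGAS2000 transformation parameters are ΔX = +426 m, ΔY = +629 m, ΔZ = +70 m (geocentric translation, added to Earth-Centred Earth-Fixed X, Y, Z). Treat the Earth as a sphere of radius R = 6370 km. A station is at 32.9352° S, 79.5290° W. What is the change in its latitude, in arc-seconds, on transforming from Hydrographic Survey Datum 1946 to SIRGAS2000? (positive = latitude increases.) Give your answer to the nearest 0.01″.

Δφ = -7.62″

sin φ = -0.543690, cos φ = 0.839286, sin λ = -0.983347, cos λ = 0.181738.
North component: ΔN = −sin φ cos λ·ΔX − sin φ sin λ·ΔY + cos φ·ΔZ = −(-0.543690)(0.181738)(426) − (-0.543690)(-0.983347)(629) + (0.839286)(70) = -235.44 m.
1° of latitude spans πR/180 = 111177 m, so Δφ = -235.44 / 111177 × 3600 = -7.624″.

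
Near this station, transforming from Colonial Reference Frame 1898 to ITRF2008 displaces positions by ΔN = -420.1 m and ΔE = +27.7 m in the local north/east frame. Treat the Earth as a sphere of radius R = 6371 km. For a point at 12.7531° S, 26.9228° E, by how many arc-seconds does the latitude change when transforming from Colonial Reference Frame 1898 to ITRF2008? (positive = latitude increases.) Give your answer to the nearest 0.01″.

On a sphere of radius R, 1 rad of latitude = R, so Δφ = ΔN / R = -420.1 / 6371000 = -6.5939e-05 rad = -13.601″.

Δφ = -13.60″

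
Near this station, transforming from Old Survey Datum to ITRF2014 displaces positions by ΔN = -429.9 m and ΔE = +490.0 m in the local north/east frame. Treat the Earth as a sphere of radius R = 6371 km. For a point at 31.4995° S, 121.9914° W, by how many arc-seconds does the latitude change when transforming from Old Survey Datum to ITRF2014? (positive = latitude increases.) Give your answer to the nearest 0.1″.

Δφ = -13.9″

On a sphere of radius R, 1 rad of latitude = R, so Δφ = ΔN / R = -429.9 / 6371000 = -6.7478e-05 rad = -13.918″.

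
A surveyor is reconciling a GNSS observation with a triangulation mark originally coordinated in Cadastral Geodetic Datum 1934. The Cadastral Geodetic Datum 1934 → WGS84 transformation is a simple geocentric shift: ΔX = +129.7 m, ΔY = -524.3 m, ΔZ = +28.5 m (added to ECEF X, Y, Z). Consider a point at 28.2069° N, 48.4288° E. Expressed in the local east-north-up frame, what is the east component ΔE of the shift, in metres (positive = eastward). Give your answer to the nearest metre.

The local east axis at (φ, λ) is (−sin λ, cos λ, 0), so ΔE = −sin(48.4288°)·129.7 + cos(48.4288°)·(-524.3) = -444.93 m.

ΔE = -445 m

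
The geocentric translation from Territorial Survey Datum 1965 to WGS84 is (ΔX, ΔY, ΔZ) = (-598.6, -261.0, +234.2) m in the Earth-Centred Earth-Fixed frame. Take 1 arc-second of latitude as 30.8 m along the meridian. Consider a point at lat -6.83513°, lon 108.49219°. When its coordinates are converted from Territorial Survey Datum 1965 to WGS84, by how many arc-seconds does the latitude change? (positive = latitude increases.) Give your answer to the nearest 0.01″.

sin φ = -0.119013, cos φ = 0.992893, sin λ = 0.948367, cos λ = -0.317175.
North component: ΔN = −sin φ cos λ·ΔX − sin φ sin λ·ΔY + cos φ·ΔZ = −(-0.119013)(-0.317175)(-598.6) − (-0.119013)(0.948367)(-261.0) + (0.992893)(234.2) = 225.67 m.
1° of latitude spans 3600 × 30.80 = 110880 m, so Δφ = 225.67 / 110880 × 3600 = 7.327″.

Δφ = 7.33″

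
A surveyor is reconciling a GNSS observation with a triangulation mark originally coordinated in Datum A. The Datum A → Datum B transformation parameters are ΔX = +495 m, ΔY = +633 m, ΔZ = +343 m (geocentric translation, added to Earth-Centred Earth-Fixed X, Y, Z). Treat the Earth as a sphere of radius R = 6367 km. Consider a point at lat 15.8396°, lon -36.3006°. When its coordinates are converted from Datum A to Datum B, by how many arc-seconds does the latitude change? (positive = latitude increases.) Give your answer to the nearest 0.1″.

sin φ = 0.272945, cos φ = 0.962030, sin λ = -0.592022, cos λ = 0.805922.
North component: ΔN = −sin φ cos λ·ΔX − sin φ sin λ·ΔY + cos φ·ΔZ = −(0.272945)(0.805922)(495) − (0.272945)(-0.592022)(633) + (0.962030)(343) = 323.38 m.
1° of latitude spans πR/180 = 111125 m, so Δφ = 323.38 / 111125 × 3600 = 10.476″.

Δφ = 10.5″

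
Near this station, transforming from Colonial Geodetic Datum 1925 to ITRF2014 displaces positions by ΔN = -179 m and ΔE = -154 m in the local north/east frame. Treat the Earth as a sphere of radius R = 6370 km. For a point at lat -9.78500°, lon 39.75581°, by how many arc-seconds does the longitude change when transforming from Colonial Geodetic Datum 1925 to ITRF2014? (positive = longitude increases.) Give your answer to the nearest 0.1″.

Δλ = -5.1″

At latitude -9.78500°, cos φ = 0.985452.
One radian of longitude at latitude φ spans R cos φ, so Δλ = ΔE / (R cos φ) = -154.0 / (6370000 × 0.985452) = -2.4533e-05 rad = -5.060″.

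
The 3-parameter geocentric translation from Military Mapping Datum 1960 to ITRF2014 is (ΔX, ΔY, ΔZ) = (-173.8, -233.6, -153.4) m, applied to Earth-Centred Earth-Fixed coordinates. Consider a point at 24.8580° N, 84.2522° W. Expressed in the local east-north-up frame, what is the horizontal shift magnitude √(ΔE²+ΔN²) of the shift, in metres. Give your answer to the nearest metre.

The local east axis at (φ, λ) is (−sin λ, cos λ, 0), so ΔE = −sin(-84.2522°)·(-173.8) + cos(-84.2522°)·(-233.6) = -196.32 m.
The local north axis is (−sin φ cos λ, −sin φ sin λ, cos φ), giving ΔN = 7.317 − 97.705 − 139.188 = -229.58 m.
Horizontal magnitude = √(ΔE² + ΔN²) = √((-196.32)² + (-229.58)²) = 302.07 m.

302 m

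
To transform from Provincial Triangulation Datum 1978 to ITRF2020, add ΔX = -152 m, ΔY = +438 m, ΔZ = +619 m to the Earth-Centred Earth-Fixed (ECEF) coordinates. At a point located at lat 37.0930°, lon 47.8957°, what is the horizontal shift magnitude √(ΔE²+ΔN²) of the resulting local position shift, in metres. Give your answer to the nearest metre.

542 m

At φ = 37.0930°, λ = 47.8957°: sin φ = 0.603111, cos φ = 0.797658, sin λ = 0.741926, cos λ = 0.670482.
ΔE = −sin λ·ΔX + cos λ·ΔY = −(0.741926)·(-152) + (0.670482)·(438) = 406.44 m.
ΔN = −sin φ cos λ·ΔX − sin φ sin λ·ΔY + cos φ·ΔZ = −(0.603111)(0.670482)(-152) − (0.603111)(0.741926)(438) + (0.797658)(619) = 359.23 m.
Horizontal magnitude = √(ΔE² + ΔN²) = √(406.44² + 359.23²) = 542.44 m.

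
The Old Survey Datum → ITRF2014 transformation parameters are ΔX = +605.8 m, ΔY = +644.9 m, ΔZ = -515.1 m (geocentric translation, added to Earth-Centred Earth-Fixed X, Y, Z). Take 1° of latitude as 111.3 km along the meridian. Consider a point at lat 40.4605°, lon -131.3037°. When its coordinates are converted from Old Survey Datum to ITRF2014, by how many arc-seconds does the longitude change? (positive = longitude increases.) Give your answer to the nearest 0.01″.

Δλ = 1.25″

sin φ = 0.648924, cos φ = 0.760854, sin λ = -0.751222, cos λ = -0.660050.
East component: ΔE = −sin λ·ΔX + cos λ·ΔY = −(-0.751222)(605.8) + (-0.660050)(644.9) = 29.42 m.
1° of latitude spans 111300 m; at latitude φ, 1° of longitude spans that × cos φ = 84683.0 m, so Δλ = 29.42 / 84683.0 × 3600 = 1.251″.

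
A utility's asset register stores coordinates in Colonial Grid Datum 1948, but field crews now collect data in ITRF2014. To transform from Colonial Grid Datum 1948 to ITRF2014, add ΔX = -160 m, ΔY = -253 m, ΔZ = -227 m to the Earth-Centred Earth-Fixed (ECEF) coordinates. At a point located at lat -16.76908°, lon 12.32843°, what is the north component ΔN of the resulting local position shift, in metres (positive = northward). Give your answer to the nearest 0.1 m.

At φ = -16.76908°, λ = 12.32843°: sin φ = -0.288515, cos φ = 0.957475, sin λ = 0.213515, cos λ = 0.976940.
ΔN = −sin φ cos λ·ΔX − sin φ sin λ·ΔY + cos φ·ΔZ = −(-0.288515)(0.976940)(-160) − (-0.288515)(0.213515)(-253) + (0.957475)(-227) = -278.03 m.

ΔN = -278.0 m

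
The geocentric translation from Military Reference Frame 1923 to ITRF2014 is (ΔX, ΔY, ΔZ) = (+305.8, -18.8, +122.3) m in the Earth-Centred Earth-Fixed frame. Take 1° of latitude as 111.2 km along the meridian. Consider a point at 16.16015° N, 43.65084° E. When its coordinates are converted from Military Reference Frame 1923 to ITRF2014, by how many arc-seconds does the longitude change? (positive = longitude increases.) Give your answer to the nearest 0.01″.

Δλ = -7.57″

sin φ = 0.278323, cos φ = 0.960487, sin λ = 0.690262, cos λ = 0.723560.
East component: ΔE = −sin λ·ΔX + cos λ·ΔY = −(0.690262)(305.8) + (0.723560)(-18.8) = -224.68 m.
1° of latitude spans 111200 m; at latitude φ, 1° of longitude spans that × cos φ = 106806.2 m, so Δλ = -224.68 / 106806.2 × 3600 = -7.573″.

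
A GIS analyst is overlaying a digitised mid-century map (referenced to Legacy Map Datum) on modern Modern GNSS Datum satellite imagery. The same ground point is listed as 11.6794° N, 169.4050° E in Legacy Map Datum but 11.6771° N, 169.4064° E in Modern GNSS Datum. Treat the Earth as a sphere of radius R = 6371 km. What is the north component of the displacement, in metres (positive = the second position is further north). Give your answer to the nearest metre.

ΔN = -256 m

Δφ = 11.6771° − 11.6794° = -0.0023°; Δλ = 169.4064° − 169.4050° = +0.0014°.
1° along a meridian = πR/180 = 111195 m.
ΔN = Δφ × 111195 = -255.7 m; ΔE = Δλ × 111195 × cos(11.6794°) = +0.0014 × 111195 × 0.979296 = 152.4 m.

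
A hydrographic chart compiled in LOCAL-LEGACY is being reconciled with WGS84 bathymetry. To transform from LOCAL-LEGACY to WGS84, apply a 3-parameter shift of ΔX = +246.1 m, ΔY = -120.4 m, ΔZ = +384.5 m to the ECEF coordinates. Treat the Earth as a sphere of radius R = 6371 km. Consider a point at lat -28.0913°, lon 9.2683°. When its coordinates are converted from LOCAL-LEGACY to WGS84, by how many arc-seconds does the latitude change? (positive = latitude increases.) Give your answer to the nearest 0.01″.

sin φ = -0.470878, cos φ = 0.882198, sin λ = 0.161058, cos λ = 0.986945.
North component: ΔN = −sin φ cos λ·ΔX − sin φ sin λ·ΔY + cos φ·ΔZ = −(-0.470878)(0.986945)(246.1) − (-0.470878)(0.161058)(-120.4) + (0.882198)(384.5) = 444.44 m.
1° of latitude spans πR/180 = 111195 m, so Δφ = 444.44 / 111195 × 3600 = 14.389″.

Δφ = 14.39″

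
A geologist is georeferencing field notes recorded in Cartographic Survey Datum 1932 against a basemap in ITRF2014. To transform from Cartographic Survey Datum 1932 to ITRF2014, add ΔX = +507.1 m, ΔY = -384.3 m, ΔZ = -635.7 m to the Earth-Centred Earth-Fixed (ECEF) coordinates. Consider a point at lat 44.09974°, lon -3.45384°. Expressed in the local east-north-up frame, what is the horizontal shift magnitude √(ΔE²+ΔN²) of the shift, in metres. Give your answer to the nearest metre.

At φ = 44.09974°, λ = -3.45384°: sin φ = 0.695910, cos φ = 0.718129, sin λ = -0.060244, cos λ = 0.998184.
ΔE = −sin λ·ΔX + cos λ·ΔY = −(-0.060244)·(507.1) + (0.998184)·(-384.3) = -353.05 m.
ΔN = −sin φ cos λ·ΔX − sin φ sin λ·ΔY + cos φ·ΔZ = −(0.695910)(0.998184)(507.1) − (0.695910)(-0.060244)(-384.3) + (0.718129)(-635.7) = -824.88 m.
Horizontal magnitude = √(ΔE² + ΔN²) = √((-353.05)² + (-824.88)²) = 897.26 m.

897 m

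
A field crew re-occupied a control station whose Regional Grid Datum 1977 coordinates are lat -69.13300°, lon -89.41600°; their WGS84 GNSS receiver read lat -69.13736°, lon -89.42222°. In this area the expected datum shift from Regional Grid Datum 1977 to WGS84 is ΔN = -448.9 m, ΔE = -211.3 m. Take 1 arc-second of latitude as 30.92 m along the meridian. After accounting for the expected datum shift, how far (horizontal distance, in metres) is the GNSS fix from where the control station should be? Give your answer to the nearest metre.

Observed coordinate differences: Δφ = -0.00436°, Δλ = -0.00622°.
Converting to metres (1° lat = 111312 m, cos φ = 0.356200): observed ΔN = -485.3 m, observed ΔE = -246.6 m.
Subtracting the expected shift leaves a residual of -485.3 − (-448.9) = -36.4 m north and -246.6 − (-211.3) = -35.3 m east.
Residual distance = √((-36.4)² + (-35.3)²) = 50.7 m.

51 m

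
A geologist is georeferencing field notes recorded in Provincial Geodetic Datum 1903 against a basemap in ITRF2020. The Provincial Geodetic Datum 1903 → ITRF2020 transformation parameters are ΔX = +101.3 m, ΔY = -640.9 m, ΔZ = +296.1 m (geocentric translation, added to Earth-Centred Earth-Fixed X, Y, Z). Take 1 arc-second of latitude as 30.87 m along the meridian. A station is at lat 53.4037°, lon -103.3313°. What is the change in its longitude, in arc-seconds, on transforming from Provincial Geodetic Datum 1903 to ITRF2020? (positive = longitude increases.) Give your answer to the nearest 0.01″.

sin φ = 0.802856, cos φ = 0.596173, sin λ = -0.973053, cos λ = -0.230581.
East component: ΔE = −sin λ·ΔX + cos λ·ΔY = −(-0.973053)(101.3) + (-0.230581)(-640.9) = 246.35 m.
1° of latitude spans 3600 × 30.87 = 111132 m; at latitude φ, 1° of longitude spans that × cos φ = 66253.9 m, so Δλ = 246.35 / 66253.9 × 3600 = 13.386″.

Δλ = 13.39″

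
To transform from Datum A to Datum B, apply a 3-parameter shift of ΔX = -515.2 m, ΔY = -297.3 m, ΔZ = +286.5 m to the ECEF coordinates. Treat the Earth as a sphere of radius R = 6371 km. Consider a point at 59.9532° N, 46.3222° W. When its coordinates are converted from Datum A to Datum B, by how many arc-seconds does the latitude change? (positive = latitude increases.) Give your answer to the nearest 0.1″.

sin φ = 0.865617, cos φ = 0.500707, sin λ = -0.723235, cos λ = 0.690602.
North component: ΔN = −sin φ cos λ·ΔX − sin φ sin λ·ΔY + cos φ·ΔZ = −(0.865617)(0.690602)(-515.2) − (0.865617)(-0.723235)(-297.3) + (0.500707)(286.5) = 265.31 m.
1° of latitude spans πR/180 = 111195 m, so Δφ = 265.31 / 111195 × 3600 = 8.590″.

Δφ = 8.6″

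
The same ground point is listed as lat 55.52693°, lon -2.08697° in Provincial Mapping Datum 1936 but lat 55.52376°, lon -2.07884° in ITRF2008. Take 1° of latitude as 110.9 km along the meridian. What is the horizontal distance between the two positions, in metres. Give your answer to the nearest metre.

620 m

Δφ = 55.52376° − 55.52693° = -0.00317°; Δλ = -2.07884° − -2.08697° = +0.00813°.
ΔN = Δφ × 110900 = -351.6 m; ΔE = Δλ × 110900 × cos(55.52693°) = +0.00813 × 110900 × 0.566019 = 510.3 m.
Distance = √(ΔE² + ΔN²) = √(510.3² + (-351.6)²) = 619.7 m.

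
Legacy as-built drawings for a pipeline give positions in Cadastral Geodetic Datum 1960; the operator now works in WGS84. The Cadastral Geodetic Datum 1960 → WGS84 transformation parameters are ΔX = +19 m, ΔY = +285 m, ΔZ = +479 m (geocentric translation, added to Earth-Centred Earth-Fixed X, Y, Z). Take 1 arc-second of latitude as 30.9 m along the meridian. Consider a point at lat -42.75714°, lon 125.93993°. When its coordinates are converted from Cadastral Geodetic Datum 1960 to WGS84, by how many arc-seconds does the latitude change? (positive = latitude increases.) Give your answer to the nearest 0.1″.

Δφ = 16.2″

sin φ = -0.678892, cos φ = 0.734238, sin λ = 0.809633, cos λ = -0.586937.
North component: ΔN = −sin φ cos λ·ΔX − sin φ sin λ·ΔY + cos φ·ΔZ = −(-0.678892)(-0.586937)(19) − (-0.678892)(0.809633)(285) + (0.734238)(479) = 500.78 m.
1° of latitude spans 3600 × 30.90 = 111240 m, so Δφ = 500.78 / 111240 × 3600 = 16.206″.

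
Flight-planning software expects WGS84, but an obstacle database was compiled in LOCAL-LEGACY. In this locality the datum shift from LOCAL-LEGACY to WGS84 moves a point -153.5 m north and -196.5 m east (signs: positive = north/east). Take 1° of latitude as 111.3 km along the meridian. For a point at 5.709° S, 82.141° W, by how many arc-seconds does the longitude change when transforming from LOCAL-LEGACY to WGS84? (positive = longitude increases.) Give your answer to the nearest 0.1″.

Δλ = -6.4″

At latitude -5.709°, cos φ = 0.995040.
1° of longitude at this latitude = 111.3 × cos φ = 110.75 km, so Δλ = -196.5 / 110747.9 = -0.0017743° = -6.387″.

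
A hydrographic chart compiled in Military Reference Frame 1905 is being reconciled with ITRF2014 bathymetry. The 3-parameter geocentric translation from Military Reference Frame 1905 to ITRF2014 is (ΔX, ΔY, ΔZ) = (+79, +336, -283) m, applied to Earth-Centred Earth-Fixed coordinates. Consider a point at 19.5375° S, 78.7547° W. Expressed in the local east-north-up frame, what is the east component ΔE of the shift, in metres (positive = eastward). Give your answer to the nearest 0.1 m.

ΔE = 143.0 m

The local east axis at (φ, λ) is (−sin λ, cos λ, 0), so ΔE = −sin(-78.7547°)·79 + cos(-78.7547°)·336 = 143.01 m.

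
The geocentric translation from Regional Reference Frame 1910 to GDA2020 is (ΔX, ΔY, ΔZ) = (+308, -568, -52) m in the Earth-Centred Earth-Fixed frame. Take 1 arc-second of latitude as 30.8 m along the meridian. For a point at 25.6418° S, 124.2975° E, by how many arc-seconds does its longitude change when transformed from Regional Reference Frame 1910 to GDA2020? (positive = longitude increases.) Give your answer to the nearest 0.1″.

Δλ = 2.4″

sin φ = -0.432744, cos φ = 0.901517, sin λ = 0.826123, cos λ = -0.563490.
East component: ΔE = −sin λ·ΔX + cos λ·ΔY = −(0.826123)(308) + (-0.563490)(-568) = 65.62 m.
1° of latitude spans 3600 × 30.80 = 110880 m; at latitude φ, 1° of longitude spans that × cos φ = 99960.2 m, so Δλ = 65.62 / 99960.2 × 3600 = 2.363″.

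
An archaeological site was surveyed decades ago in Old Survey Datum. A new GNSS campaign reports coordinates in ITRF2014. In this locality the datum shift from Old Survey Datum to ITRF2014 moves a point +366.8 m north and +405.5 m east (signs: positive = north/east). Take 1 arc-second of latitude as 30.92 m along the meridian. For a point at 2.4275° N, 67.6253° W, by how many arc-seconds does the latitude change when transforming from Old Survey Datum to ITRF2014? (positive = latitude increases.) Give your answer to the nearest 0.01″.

1″ of latitude = 30.92 m, so Δφ = 366.8 / 30.92 = 11.863″.

Δφ = 11.86″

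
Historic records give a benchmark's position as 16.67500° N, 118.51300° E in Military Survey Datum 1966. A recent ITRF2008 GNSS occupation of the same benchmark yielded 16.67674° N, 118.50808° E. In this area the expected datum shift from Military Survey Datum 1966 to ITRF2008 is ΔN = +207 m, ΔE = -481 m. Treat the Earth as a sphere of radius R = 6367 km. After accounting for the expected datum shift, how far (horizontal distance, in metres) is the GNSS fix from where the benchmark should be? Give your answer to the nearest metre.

Observed coordinate differences: Δφ = +0.00174°, Δλ = -0.00492°.
Converting to metres (1° lat = 111125 m, cos φ = 0.957948): observed ΔN = 193.4 m, observed ΔE = -523.7 m.
Subtracting the expected shift leaves a residual of 193.4 − (207) = -13.6 m north and -523.7 − (-481) = -42.7 m east.
Residual distance = √((-13.6)² + (-42.7)²) = 44.9 m.

45 m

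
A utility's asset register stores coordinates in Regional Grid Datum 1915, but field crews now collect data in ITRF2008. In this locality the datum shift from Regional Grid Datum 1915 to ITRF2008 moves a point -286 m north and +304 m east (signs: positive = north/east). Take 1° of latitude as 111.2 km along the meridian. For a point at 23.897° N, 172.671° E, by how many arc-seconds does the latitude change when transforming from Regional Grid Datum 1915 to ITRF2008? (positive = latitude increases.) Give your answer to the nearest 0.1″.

1° of latitude = 111.2 km, so Δφ = -286.0 / 111200 = -0.0025719° = -9.259″.

Δφ = -9.3″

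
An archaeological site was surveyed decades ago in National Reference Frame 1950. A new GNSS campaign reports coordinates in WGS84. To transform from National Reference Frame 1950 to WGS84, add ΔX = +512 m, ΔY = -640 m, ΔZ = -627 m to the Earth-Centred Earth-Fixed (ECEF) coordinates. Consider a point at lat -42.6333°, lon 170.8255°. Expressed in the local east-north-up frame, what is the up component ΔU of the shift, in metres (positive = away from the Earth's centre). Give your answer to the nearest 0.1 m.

ΔU = -22.3 m

At φ = -42.6333°, λ = 170.8255°: sin φ = -0.677304, cos φ = 0.735704, sin λ = 0.159442, cos λ = -0.987207.
ΔU = cos φ cos λ·ΔX + cos φ sin λ·ΔY + sin φ·ΔZ = (0.735704)(-0.987207)(512) + (0.735704)(0.159442)(-640) + (-0.677304)(-627) = -22.27 m.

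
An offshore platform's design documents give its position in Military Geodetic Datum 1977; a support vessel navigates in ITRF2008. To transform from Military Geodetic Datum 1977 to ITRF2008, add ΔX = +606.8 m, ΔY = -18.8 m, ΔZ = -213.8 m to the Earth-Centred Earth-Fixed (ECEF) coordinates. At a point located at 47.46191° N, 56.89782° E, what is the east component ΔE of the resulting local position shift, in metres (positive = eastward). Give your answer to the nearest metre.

ΔE = -519 m

At φ = 47.46191°, λ = 56.89782°: sin φ = 0.736828, cos φ = 0.676080, sin λ = 0.837698, cos λ = 0.546134.
ΔE = −sin λ·ΔX + cos λ·ΔY = −(0.837698)·(606.8) + (0.546134)·(-18.8) = -518.58 m.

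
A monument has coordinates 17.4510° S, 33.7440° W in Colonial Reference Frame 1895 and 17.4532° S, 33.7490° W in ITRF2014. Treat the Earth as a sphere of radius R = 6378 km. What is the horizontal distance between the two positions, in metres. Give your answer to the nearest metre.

585 m

Δφ = -17.4532° − -17.4510° = -0.0022°; Δλ = -33.7490° − -33.7440° = -0.0050°.
1° along a meridian = πR/180 = 111317 m.
ΔN = Δφ × 111317 = -244.9 m; ΔE = Δλ × 111317 × cos(-17.4510°) = -0.0050 × 111317 × 0.953974 = -531.0 m.
Distance = √(ΔE² + ΔN²) = √((-531.0)² + (-244.9)²) = 584.7 m.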